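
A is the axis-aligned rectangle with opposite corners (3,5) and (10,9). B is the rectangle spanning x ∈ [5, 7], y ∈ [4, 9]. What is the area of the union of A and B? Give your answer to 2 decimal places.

By inclusion–exclusion:
Individual areas: |A| = 28, |B| = 10.
|A∩B|: x∈[5,7], y∈[5,9] → 2·4 = 8.
|A ∪ B| = 38 − 8 = 30.00.

30.00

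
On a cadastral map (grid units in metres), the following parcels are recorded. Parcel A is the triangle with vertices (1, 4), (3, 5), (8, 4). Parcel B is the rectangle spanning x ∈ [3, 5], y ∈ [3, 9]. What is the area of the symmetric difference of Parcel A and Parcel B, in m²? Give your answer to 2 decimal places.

|Parcel A| = 3.5, |Parcel B| = 12, |Parcel A∩Parcel B| = 1.6.
|Parcel A △ Parcel B| = |Parcel A| + |Parcel B| − 2·|Parcel A∩Parcel B| = 3.5 + 12 − 3.2 = 12.30.

12.30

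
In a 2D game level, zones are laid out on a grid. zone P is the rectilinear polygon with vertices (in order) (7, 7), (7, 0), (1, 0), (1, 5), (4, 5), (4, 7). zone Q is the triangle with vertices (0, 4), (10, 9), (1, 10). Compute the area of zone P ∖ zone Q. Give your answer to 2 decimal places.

34.75

|zone P| = 36, |zone P∩zone Q| = 1.25.
|zone P ∖ zone Q| = |zone P| − |zone P∩zone Q| = 36 − 1.25 = 34.75.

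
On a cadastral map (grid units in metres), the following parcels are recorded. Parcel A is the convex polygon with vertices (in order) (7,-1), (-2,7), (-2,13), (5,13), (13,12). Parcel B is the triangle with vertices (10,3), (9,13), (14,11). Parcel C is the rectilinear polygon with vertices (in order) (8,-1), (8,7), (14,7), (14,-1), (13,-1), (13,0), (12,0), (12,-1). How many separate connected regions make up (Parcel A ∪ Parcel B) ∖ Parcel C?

(Parcel A ∪ Parcel B) ∖ Parcel C is a single connected region.

1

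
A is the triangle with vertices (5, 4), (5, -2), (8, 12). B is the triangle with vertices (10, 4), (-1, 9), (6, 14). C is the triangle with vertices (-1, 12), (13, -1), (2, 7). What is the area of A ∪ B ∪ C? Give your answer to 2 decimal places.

60.35

By inclusion–exclusion:
Individual areas: |A| = 9, |B| = 45, |C| = 15.5.
|A∩B| = 2.9026.
|A∩C| = 1.3175.
|B∩C| = 4.9315.
|A∩B∩C| = 0.
|A ∪ B ∪ C| = 69.5 − 9.1515 + 0 = 60.35.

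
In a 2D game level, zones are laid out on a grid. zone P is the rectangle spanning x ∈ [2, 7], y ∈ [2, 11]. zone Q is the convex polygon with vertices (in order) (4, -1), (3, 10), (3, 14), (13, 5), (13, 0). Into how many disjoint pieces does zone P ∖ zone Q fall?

2

zone P ∖ zone Q splits into 2 disjoint pieces (area 0.2, area 11.9091).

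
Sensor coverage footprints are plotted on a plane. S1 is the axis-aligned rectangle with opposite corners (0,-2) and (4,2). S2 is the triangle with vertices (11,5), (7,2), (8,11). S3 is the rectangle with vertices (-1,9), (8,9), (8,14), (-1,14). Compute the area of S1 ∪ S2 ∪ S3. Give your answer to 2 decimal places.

77.28

By inclusion–exclusion:
Individual areas: |S1| = 16, |S2| = 16.5, |S3| = 45.
|S1∩S2| = 0.
|S1∩S3| = 0 (no overlap).
|S2∩S3| = 0.2222.
|S1∩S2∩S3| = 0.
|S1 ∪ S2 ∪ S3| = 77.5 − 0.2222 + 0 = 77.28.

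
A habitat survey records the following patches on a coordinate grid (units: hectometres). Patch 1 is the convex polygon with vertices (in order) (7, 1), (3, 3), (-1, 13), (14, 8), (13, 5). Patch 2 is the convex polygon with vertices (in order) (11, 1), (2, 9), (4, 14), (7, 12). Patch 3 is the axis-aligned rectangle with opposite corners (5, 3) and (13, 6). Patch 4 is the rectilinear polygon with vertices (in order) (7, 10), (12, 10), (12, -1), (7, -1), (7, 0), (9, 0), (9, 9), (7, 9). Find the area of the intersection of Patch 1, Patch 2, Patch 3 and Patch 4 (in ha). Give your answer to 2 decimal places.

2.16

The intersection is the polygon with vertices (10,3), (9,3), (9,6), (9.182,6), (10.22,3.146).
By the shoelace formula its area is 2.16.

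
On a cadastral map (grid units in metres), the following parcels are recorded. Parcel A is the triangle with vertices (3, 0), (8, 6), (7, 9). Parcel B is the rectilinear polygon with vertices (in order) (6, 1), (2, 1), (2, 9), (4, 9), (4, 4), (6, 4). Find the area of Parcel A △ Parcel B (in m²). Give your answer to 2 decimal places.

|Parcel A| = 10.5, |Parcel B| = 22, |Parcel A∩Parcel B| = 2.85.
|Parcel A △ Parcel B| = |Parcel A| + |Parcel B| − 2·|Parcel A∩Parcel B| = 10.5 + 22 − 5.7 = 26.80.

26.80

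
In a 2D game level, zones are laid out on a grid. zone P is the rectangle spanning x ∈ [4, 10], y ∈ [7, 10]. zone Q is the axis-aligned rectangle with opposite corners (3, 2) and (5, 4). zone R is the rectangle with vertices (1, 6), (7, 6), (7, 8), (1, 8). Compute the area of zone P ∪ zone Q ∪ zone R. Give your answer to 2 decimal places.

31.00

By inclusion–exclusion:
Individual areas: |zone P| = 18, |zone Q| = 4, |zone R| = 12.
|zone P∩zone Q| = 0 (no overlap).
|zone P∩zone R|: x∈[4,7], y∈[7,8] → 3·1 = 3.
|zone Q∩zone R| = 0 (no overlap).
|zone P∩zone Q∩zone R| = 0.
|zone P ∪ zone Q ∪ zone R| = 34 − 3 + 0 = 31.00.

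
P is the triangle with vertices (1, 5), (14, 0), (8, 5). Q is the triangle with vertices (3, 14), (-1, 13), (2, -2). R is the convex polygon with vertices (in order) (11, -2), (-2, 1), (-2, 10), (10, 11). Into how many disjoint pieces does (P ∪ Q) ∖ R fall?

3

(P ∪ Q) ∖ R splits into 3 disjoint pieces (area 2.4572, area 0.5851, area 11.7599).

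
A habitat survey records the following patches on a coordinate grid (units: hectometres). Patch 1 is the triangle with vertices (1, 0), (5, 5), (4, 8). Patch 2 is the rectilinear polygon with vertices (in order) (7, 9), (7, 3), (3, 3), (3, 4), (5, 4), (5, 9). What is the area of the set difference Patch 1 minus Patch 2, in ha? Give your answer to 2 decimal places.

7.70

|Patch 1| = 8.5, |Patch 1∩Patch 2| = 0.8.
|Patch 1 ∖ Patch 2| = |Patch 1| − |Patch 1∩Patch 2| = 8.5 − 0.8 = 7.70.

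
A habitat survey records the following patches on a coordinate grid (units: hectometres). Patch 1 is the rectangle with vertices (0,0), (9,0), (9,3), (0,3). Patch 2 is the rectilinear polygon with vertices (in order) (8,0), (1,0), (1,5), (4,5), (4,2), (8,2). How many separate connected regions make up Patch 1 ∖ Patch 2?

2

Patch 1 ∖ Patch 2 splits into 2 disjoint pieces (area 7, area 3).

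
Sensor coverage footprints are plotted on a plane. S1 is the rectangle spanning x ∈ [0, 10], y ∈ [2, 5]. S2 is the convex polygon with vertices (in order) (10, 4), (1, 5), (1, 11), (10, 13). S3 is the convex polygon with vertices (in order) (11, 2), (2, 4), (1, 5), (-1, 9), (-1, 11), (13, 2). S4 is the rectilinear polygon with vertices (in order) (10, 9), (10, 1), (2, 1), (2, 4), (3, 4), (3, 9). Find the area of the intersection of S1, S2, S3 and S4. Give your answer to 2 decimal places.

3.39

The intersection is the polygon with vertices (8.333,5), (9.866,4.015), (3,4.778), (3,5).
By the shoelace formula its area is 3.39.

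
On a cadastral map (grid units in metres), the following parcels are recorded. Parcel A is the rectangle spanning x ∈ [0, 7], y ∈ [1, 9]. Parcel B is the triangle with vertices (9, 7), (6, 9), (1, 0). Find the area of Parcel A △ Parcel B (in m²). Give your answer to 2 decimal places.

44.25

|Parcel A| = 56, |Parcel B| = 18.5, |Parcel A∩Parcel B| = 15.123.
|Parcel A △ Parcel B| = |Parcel A| + |Parcel B| − 2·|Parcel A∩Parcel B| = 56 + 18.5 − 30.246 = 44.25.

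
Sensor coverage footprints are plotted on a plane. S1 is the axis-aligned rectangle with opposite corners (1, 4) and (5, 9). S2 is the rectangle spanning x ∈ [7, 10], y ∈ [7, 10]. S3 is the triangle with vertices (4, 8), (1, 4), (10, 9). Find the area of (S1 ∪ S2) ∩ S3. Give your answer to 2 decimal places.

|S1 ∪ S2| = 29.
|(S1 ∪ S2) ∩ S3| = 7.39.

7.39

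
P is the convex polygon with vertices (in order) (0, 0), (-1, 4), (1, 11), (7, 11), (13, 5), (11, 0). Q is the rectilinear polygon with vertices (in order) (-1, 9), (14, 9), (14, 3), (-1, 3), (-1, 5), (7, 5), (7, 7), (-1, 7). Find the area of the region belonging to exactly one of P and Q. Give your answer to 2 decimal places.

82.71

|P| = 122, |Q| = 74, |P∩Q| = 56.6464.
|P △ Q| = |P| + |Q| − 2·|P∩Q| = 122 + 74 − 113.2929 = 82.71.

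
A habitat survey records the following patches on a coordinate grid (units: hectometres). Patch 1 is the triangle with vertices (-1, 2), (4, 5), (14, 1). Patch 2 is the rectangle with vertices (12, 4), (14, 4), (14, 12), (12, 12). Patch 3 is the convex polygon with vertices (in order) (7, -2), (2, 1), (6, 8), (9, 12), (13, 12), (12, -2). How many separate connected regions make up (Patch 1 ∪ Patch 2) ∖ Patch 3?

(Patch 1 ∪ Patch 2) ∖ Patch 3 splits into 3 disjoint pieces (area 6.182, area 0.5143, area 10.2857).

3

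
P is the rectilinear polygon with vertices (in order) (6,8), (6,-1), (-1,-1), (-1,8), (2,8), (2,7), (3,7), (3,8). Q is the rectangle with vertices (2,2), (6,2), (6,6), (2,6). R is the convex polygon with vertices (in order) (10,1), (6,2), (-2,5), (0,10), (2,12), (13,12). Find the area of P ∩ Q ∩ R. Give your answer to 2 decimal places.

The intersection is the polygon with vertices (2,6), (6,6), (6,2), (2,3.5).
By the shoelace formula its area is 13.00.

13.00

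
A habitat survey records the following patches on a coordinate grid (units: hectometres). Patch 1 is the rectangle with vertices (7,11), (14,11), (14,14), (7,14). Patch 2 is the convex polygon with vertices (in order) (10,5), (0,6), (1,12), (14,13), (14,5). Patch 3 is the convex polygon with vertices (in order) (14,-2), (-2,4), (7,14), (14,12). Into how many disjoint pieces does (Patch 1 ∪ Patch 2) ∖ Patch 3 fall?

2

(Patch 1 ∪ Patch 2) ∖ Patch 3 splits into 2 disjoint pieces (area 12.7562, area 7).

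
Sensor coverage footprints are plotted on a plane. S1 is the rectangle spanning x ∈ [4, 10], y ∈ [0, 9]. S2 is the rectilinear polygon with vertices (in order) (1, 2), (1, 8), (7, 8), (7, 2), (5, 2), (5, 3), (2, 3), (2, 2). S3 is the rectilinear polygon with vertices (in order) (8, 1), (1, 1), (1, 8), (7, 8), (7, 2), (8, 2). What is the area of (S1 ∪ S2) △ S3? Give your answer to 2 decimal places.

|S1 ∪ S2| = 70.
|(S1 ∪ S2) ∩ S3| = 38.
|(S1 ∪ S2) △ S3| = 70 + 43 − 76 = 37.00.

37.00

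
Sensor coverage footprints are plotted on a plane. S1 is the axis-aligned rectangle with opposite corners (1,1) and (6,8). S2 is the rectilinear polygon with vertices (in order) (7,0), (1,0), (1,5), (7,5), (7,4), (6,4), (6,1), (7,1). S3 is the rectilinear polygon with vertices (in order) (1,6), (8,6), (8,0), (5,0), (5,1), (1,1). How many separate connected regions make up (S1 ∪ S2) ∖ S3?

2

(S1 ∪ S2) ∖ S3 splits into 2 disjoint pieces (area 4, area 10).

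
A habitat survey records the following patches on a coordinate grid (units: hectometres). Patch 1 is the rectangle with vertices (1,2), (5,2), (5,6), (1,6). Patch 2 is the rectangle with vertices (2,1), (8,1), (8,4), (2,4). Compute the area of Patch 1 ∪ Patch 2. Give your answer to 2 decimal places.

By inclusion–exclusion:
Individual areas: |Patch 1| = 16, |Patch 2| = 18.
|Patch 1∩Patch 2|: x∈[2,5], y∈[2,4] → 3·2 = 6.
|Patch 1 ∪ Patch 2| = 34 − 6 = 28.00.

28.00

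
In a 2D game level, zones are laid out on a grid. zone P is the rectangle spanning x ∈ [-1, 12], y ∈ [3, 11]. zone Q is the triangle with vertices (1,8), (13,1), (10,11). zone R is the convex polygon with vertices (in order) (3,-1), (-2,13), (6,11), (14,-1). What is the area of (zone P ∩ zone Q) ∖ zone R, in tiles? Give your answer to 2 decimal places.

17.82

|zone P ∩ zone Q| = 46.4048.
|(zone P ∩ zone Q) ∩ zone R| = 28.5866.
|(zone P ∩ zone Q) ∖ zone R| = 46.4048 − 28.5866 = 17.82.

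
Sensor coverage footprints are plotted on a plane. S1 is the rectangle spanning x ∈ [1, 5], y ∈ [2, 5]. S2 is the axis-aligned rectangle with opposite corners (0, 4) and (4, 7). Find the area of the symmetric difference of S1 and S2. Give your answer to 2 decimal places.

|S1∩S2|: x∈[1,4], y∈[4,5] → 3·1 = 3.
|S1 △ S2| = |S1| + |S2| − 2·|S1∩S2| = 12 + 12 − 6 = 18.00.

18.00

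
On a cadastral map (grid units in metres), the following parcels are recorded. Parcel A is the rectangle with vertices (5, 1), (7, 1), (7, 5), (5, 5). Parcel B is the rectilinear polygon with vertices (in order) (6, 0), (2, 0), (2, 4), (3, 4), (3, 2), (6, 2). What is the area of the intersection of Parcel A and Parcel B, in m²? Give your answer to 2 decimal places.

The intersection is the polygon with vertices (5,1), (5,2), (6,2), (6,1).
By the shoelace formula its area is 1.00.

1.00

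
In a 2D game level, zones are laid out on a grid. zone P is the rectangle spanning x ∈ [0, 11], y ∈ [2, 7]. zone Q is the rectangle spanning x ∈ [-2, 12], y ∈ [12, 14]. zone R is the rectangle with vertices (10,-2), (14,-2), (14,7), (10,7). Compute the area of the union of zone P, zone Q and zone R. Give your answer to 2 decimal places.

By inclusion–exclusion:
Individual areas: |zone P| = 55, |zone Q| = 28, |zone R| = 36.
|zone P∩zone Q| = 0 (no overlap).
|zone P∩zone R|: x∈[10,11], y∈[2,7] → 1·5 = 5.
|zone Q∩zone R| = 0 (no overlap).
|zone P∩zone Q∩zone R| = 0.
|zone P ∪ zone Q ∪ zone R| = 119 − 5 + 0 = 114.00.

114.00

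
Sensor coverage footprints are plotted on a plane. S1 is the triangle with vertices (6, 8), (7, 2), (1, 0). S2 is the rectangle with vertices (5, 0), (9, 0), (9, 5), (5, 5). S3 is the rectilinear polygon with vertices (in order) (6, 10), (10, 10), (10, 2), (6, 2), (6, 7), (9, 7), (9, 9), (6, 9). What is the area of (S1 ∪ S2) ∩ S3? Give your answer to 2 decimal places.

The region (S1 ∪ S2) ∩ S3 is the polygon with vertices (9,5), (9,2), (6,2), (6,7), (6.167,7), (6.5,5).
By the shoelace formula its area is 9.67.

9.67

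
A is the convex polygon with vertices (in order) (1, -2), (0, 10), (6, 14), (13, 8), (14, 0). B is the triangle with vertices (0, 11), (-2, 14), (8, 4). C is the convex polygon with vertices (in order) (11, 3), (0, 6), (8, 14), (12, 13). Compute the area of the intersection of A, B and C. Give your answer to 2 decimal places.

1.67

The intersection is the polygon with vertices (8,4), (2.667,8.667), (3,9).
By the shoelace formula its area is 1.67.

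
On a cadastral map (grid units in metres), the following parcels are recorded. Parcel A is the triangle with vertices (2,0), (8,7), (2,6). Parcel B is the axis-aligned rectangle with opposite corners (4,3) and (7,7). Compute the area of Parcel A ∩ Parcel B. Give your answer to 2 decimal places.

7.31

The intersection is the polygon with vertices (4.571,3), (4,3), (4,6.333), (7,6.833), (7,5.833).
By the shoelace formula its area is 7.31.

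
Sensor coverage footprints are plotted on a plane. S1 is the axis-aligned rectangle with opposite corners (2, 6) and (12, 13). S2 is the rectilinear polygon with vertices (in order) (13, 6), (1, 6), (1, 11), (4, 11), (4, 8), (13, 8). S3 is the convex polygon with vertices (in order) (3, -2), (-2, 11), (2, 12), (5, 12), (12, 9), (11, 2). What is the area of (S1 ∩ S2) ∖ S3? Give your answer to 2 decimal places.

|S1 ∩ S2| = 26.
|(S1 ∩ S2) ∩ S3| = 25.4286.
|(S1 ∩ S2) ∖ S3| = 26 − 25.4286 = 0.57.

0.57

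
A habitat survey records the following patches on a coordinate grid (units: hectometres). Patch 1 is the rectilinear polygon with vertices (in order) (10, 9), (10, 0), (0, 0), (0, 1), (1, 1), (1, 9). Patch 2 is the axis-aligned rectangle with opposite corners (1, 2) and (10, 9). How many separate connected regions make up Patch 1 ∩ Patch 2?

1

Patch 1 ∩ Patch 2 is a single connected region.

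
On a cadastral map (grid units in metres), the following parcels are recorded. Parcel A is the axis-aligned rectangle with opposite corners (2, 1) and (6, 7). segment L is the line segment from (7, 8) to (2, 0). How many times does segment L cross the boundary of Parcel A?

The segment meets the boundary at (6,6.4), (2.625,1).

2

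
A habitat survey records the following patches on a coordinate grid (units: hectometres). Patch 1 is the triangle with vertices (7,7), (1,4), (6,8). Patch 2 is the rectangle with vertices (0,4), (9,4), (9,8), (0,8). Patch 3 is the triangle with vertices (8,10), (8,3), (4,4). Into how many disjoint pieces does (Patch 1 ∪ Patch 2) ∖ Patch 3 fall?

2

(Patch 1 ∪ Patch 2) ∖ Patch 3 splits into 2 disjoint pieces (area 4, area 21.3333).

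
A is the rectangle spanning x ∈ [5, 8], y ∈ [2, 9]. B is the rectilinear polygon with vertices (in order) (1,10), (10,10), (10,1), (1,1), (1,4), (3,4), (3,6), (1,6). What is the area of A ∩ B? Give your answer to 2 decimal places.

The intersection is the polygon with vertices (5,2), (5,9), (8,9), (8,2).
By the shoelace formula its area is 21.00.

21.00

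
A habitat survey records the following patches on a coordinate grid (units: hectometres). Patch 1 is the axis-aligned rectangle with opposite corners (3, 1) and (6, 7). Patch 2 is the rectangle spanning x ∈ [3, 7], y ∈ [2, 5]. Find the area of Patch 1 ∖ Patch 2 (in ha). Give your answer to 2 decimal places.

|Patch 1∩Patch 2|: x∈[3,6], y∈[2,5] → 3·3 = 9.
|Patch 1| = 18.
|Patch 1 ∖ Patch 2| = |Patch 1| − |Patch 1∩Patch 2| = 18 − 9 = 9.00.

9.00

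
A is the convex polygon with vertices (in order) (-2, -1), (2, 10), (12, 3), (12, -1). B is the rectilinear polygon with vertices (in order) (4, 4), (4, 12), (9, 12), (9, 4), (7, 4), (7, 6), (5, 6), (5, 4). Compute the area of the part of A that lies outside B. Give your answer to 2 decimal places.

|A| = 97, |A∩B| = 10.25.
|A ∖ B| = |A| − |A∩B| = 97 − 10.25 = 86.75.

86.75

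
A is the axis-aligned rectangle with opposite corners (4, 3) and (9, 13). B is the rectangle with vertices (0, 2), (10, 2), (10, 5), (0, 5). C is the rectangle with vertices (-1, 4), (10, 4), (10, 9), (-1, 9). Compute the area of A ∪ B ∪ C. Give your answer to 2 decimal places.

95.00

By inclusion–exclusion:
Individual areas: |A| = 50, |B| = 30, |C| = 55.
|A∩B|: x∈[4,9], y∈[3,5] → 5·2 = 10.
|A∩C|: x∈[4,9], y∈[4,9] → 5·5 = 25.
|B∩C|: x∈[0,10], y∈[4,5] → 10·1 = 10.
|A∩B∩C| = 5.
|A ∪ B ∪ C| = 135 − 45 + 5 = 95.00.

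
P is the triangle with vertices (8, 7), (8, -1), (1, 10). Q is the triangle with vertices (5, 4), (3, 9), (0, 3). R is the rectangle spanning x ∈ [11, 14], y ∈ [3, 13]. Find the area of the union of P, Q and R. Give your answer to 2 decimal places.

By inclusion–exclusion:
Individual areas: |P| = 28, |Q| = 13.5, |R| = 30.
|P∩Q| = 3.0484.
|P∩R| = 0.
|Q∩R| = 0.
|P∩Q∩R| = 0.
|P ∪ Q ∪ R| = 71.5 − 3.0484 + 0 = 68.45.

68.45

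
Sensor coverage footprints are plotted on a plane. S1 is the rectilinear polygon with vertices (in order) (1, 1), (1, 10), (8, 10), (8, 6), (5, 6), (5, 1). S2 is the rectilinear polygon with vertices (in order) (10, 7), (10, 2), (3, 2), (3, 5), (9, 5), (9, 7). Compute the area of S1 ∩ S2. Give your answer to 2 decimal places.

The intersection is the polygon with vertices (5,2), (3,2), (3,5), (5,5).
By the shoelace formula its area is 6.00.

6.00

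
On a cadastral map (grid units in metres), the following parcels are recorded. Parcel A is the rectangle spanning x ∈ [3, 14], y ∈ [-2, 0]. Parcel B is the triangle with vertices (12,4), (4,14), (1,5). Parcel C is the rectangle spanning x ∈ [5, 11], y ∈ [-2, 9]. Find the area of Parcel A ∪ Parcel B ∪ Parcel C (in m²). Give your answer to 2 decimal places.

104.81

By inclusion–exclusion:
Individual areas: |Parcel A| = 22, |Parcel B| = 51, |Parcel C| = 66.
|Parcel A∩Parcel B| = 0.
|Parcel A∩Parcel C|: x∈[5,11], y∈[-2,0] → 6·2 = 12.
|Parcel B∩Parcel C| = 22.1932.
|Parcel A∩Parcel B∩Parcel C| = 0.
|Parcel A ∪ Parcel B ∪ Parcel C| = 139 − 34.1932 + 0 = 104.81.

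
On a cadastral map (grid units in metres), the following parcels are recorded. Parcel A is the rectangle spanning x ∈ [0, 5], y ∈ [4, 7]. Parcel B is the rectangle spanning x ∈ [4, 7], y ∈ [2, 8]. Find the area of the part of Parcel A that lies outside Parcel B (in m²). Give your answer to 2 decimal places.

|Parcel A∩Parcel B|: x∈[4,5], y∈[4,7] → 1·3 = 3.
|Parcel A| = 15.
|Parcel A ∖ Parcel B| = |Parcel A| − |Parcel A∩Parcel B| = 15 − 3 = 12.00.

12.00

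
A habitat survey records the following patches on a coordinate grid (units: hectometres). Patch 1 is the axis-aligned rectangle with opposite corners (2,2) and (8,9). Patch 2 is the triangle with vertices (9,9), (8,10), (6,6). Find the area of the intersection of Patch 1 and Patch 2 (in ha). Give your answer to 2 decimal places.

The intersection is the polygon with vertices (8,9), (8,8), (6,6), (7.5,9).
By the shoelace formula its area is 1.75.

1.75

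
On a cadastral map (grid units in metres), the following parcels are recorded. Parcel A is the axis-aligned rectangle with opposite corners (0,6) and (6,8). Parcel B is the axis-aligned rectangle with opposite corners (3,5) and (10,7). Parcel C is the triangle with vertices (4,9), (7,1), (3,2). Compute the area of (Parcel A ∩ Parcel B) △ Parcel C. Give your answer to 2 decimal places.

|Parcel A ∩ Parcel B| = 3.
|(Parcel A ∩ Parcel B) ∩ Parcel C| = 1.2946.
|(Parcel A ∩ Parcel B) △ Parcel C| = 3 + 14.5 − 2.5893 = 14.91.

14.91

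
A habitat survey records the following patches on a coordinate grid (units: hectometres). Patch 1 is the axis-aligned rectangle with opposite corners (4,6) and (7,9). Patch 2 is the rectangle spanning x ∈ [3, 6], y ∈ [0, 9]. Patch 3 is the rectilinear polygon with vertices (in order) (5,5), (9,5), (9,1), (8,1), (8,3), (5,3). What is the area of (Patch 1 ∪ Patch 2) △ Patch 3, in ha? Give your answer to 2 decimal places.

|Patch 1 ∪ Patch 2| = 30.
|(Patch 1 ∪ Patch 2) ∩ Patch 3| = 2.
|(Patch 1 ∪ Patch 2) △ Patch 3| = 30 + 10 − 4 = 36.00.

36.00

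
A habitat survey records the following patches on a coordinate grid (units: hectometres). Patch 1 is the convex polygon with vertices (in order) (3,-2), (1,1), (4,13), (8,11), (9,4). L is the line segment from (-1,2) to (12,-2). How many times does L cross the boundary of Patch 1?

2

The segment meets the boundary at (5.118,0.118), (1.089,1.357).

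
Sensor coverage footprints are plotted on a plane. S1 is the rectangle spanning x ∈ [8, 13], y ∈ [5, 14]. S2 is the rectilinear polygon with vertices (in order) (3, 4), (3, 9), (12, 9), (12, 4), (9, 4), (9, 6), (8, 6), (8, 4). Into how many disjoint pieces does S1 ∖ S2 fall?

2

S1 ∖ S2 splits into 2 disjoint pieces (area 29, area 1).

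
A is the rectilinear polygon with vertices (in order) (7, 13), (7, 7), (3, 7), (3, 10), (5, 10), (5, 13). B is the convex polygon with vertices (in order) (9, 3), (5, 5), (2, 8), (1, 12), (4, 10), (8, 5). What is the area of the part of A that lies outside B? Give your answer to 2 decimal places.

|A| = 18, |A∩B| = 6.6.
|A ∖ B| = |A| − |A∩B| = 18 − 6.6 = 11.40.

11.40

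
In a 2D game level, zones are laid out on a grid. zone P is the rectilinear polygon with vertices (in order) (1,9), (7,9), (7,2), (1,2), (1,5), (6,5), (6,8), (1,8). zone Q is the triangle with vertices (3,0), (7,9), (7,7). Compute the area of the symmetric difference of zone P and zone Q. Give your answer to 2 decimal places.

|zone P| = 27, |zone Q| = 4, |zone P∩zone Q| = 3.0833.
|zone P △ zone Q| = |zone P| + |zone Q| − 2·|zone P∩zone Q| = 27 + 4 − 6.1667 = 24.83.

24.83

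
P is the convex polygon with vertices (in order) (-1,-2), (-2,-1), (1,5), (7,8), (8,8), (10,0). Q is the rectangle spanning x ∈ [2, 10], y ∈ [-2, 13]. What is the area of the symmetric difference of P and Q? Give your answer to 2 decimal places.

|P| = 73.5, |Q| = 120, |P∩Q| = 55.5682.
|P △ Q| = |P| + |Q| − 2·|P∩Q| = 73.5 + 120 − 111.1364 = 82.36.

82.36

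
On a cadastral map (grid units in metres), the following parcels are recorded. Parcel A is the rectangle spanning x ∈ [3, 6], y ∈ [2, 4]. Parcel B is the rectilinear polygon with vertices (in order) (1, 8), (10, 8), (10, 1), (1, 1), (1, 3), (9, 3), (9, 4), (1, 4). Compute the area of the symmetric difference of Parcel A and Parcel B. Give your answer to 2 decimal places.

55.00

|Parcel A| = 6, |Parcel B| = 55, |Parcel A∩Parcel B| = 3.
|Parcel A △ Parcel B| = |Parcel A| + |Parcel B| − 2·|Parcel A∩Parcel B| = 6 + 55 − 6 = 55.00.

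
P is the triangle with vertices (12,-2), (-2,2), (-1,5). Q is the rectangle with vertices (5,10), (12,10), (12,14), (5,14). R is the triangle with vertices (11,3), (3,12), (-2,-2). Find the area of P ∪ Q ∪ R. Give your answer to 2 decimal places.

116.57

By inclusion–exclusion:
Individual areas: |P| = 23, |Q| = 28, |R| = 78.5.
|P∩Q| = 0.
|P∩R| = 12.9291.
|Q∩R| = 0.
|P∩Q∩R| = 0.
|P ∪ Q ∪ R| = 129.5 − 12.9291 + 0 = 116.57.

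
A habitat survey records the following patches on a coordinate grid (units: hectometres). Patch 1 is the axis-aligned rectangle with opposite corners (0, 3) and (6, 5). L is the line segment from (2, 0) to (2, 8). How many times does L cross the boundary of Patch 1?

2

The segment meets the boundary at (2,5), (2,3).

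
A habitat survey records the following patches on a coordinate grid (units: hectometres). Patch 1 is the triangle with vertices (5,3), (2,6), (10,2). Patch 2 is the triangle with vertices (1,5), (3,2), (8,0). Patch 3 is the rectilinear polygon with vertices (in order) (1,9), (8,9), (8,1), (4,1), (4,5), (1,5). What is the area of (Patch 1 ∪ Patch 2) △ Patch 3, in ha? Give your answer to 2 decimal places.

|Patch 1 ∪ Patch 2| = 11.5.
|(Patch 1 ∪ Patch 2) ∩ Patch 3| = 6.8643.
|(Patch 1 ∪ Patch 2) △ Patch 3| = 11.5 + 44 − 13.7286 = 41.77.

41.77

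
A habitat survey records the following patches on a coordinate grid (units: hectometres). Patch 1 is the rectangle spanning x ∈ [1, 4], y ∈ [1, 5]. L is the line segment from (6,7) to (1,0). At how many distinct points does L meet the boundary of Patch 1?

The segment meets the boundary at (1.714,1), (4,4.2).

2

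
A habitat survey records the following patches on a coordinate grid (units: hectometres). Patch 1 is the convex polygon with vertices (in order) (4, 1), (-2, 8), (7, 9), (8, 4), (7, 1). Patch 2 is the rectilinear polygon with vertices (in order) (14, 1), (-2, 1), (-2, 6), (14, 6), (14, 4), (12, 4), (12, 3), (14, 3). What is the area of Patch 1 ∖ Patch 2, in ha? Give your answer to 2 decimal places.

21.69

|Patch 1| = 50.5, |Patch 1∩Patch 2| = 28.8143.
|Patch 1 ∖ Patch 2| = |Patch 1| − |Patch 1∩Patch 2| = 50.5 − 28.8143 = 21.69.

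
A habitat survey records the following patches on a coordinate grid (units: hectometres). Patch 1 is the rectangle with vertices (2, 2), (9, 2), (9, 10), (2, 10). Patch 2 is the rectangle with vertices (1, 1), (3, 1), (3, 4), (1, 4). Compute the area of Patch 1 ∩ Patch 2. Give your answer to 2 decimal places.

2.00

|Patch 1∩Patch 2|: x∈[2,3], y∈[2,4] → 1·2 = 2.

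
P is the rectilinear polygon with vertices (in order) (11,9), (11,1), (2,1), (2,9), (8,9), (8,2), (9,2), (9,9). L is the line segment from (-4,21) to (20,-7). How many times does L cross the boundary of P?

4

The segment meets the boundary at (11,3.5), (9,5.833), (8,7), (6.286,9).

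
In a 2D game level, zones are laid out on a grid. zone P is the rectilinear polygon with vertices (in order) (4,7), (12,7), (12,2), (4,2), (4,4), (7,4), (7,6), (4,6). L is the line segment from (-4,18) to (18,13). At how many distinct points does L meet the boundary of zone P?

The segment lies entirely outside zone P and never meets its boundary.

0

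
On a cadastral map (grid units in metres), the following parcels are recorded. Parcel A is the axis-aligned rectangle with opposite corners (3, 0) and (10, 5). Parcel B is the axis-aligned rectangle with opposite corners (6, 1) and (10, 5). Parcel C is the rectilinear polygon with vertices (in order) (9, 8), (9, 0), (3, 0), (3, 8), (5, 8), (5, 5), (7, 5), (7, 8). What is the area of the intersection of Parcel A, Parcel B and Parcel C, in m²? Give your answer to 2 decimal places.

12.00

The intersection is the polygon with vertices (6,1), (6,5), (7,5), (9,5), (9,1).
By the shoelace formula its area is 12.00.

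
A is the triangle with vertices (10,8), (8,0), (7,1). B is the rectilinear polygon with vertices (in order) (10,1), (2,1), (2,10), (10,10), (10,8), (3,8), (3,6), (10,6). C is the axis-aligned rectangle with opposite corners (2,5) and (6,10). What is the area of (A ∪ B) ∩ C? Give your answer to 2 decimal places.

14.00

The region (A ∪ B) ∩ C is the polygon with vertices (2,10), (6,10), (6,8), (3,8), (3,6), (6,6), (6,5), (2,5).
By the shoelace formula its area is 14.00.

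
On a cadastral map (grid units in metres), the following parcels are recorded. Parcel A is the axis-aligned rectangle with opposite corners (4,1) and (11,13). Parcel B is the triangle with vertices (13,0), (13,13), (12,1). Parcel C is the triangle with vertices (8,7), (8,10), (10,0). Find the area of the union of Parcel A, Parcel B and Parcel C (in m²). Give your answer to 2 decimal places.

By inclusion–exclusion:
Individual areas: |Parcel A| = 84, |Parcel B| = 6.5, |Parcel C| = 3.
|Parcel A∩Parcel B| = 0.
|Parcel A∩Parcel C| = 2.9571.
|Parcel B∩Parcel C| = 0.
|Parcel A∩Parcel B∩Parcel C| = 0.
|Parcel A ∪ Parcel B ∪ Parcel C| = 93.5 − 2.9571 + 0 = 90.54.

90.54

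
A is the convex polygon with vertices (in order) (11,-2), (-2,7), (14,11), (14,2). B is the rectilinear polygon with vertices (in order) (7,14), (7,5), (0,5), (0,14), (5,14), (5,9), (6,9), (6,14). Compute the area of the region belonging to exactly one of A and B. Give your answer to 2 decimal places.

122.80

|A| = 111.5, |B| = 58, |A∩B| = 23.3515.
|A △ B| = |A| + |B| − 2·|A∩B| = 111.5 + 58 − 46.703 = 122.80.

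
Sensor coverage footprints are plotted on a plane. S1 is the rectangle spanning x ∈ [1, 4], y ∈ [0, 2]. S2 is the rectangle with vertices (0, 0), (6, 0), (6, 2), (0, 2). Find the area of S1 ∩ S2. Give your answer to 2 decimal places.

6.00

|S1∩S2|: x∈[1,4], y∈[0,2] → 3·2 = 6.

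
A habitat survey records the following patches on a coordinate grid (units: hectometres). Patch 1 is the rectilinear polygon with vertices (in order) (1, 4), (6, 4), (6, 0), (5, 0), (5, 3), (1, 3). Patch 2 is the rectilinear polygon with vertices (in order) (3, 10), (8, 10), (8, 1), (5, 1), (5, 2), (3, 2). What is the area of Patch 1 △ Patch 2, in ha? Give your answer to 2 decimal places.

41.00

|Patch 1| = 8, |Patch 2| = 43, |Patch 1∩Patch 2| = 5.
|Patch 1 △ Patch 2| = |Patch 1| + |Patch 2| − 2·|Patch 1∩Patch 2| = 8 + 43 − 10 = 41.00.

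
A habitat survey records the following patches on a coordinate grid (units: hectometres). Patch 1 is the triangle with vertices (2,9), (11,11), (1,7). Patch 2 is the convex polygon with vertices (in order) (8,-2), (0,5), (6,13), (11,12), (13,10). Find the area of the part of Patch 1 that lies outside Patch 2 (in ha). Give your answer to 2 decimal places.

1.56

|Patch 1| = 8, |Patch 1∩Patch 2| = 6.4381.
|Patch 1 ∖ Patch 2| = |Patch 1| − |Patch 1∩Patch 2| = 8 − 6.4381 = 1.56.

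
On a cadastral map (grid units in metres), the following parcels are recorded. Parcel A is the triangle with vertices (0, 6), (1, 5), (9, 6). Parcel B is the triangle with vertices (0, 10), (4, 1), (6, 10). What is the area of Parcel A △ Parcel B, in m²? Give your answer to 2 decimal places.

|Parcel A| = 4.5, |Parcel B| = 27, |Parcel A∩Parcel B| = 2.1162.
|Parcel A △ Parcel B| = |Parcel A| + |Parcel B| − 2·|Parcel A∩Parcel B| = 4.5 + 27 − 4.2325 = 27.27.

27.27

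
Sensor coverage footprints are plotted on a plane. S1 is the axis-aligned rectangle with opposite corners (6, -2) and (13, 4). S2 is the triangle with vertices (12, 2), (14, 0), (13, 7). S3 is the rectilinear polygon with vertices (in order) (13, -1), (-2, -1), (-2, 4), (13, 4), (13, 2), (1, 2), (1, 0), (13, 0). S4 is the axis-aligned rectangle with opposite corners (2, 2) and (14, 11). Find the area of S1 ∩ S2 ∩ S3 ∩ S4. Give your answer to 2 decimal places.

The intersection is the polygon with vertices (12,2), (12.4,4), (13,4), (13,2).
By the shoelace formula its area is 1.60.

1.60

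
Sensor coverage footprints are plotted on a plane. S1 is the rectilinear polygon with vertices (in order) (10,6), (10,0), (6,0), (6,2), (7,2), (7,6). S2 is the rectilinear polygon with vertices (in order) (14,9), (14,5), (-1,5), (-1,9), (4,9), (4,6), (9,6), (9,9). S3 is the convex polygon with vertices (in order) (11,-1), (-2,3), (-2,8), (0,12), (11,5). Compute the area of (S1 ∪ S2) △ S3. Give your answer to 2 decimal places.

|S1 ∪ S2| = 62.
|(S1 ∪ S2) ∩ S3| = 42.8016.
|(S1 ∪ S2) △ S3| = 62 + 100.5 − 85.6031 = 76.90.

76.90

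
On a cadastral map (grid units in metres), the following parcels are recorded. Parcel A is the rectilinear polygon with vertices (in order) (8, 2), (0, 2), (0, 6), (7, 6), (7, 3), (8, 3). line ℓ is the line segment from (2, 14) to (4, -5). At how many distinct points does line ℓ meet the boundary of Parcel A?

2

The segment meets the boundary at (3.263,2), (2.842,6).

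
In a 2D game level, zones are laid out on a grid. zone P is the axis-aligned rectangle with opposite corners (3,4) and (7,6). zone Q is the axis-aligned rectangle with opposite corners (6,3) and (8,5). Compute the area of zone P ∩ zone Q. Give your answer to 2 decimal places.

1.00

|zone P∩zone Q|: x∈[6,7], y∈[4,5] → 1·1 = 1.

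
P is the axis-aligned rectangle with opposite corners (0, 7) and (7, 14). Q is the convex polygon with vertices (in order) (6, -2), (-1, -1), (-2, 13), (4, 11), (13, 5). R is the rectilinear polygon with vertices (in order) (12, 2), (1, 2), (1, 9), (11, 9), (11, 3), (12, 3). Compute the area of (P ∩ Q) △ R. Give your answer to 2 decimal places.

|P ∩ Q| = 27.6667.
|(P ∩ Q) ∩ R| = 12.
|(P ∩ Q) △ R| = 27.6667 + 71 − 24 = 74.67.

74.67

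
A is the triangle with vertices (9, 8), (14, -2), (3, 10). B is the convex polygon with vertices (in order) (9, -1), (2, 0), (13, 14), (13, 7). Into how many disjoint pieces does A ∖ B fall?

A ∖ B splits into 2 disjoint pieces (area 4.4485, area 7.5999).

2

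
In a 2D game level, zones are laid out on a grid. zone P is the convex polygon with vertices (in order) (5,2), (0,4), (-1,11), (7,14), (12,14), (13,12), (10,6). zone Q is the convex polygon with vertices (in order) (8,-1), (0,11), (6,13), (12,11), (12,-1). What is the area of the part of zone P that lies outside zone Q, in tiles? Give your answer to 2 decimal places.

42.24

|zone P| = 113.5, |zone P∩zone Q| = 71.2609.
|zone P ∖ zone Q| = |zone P| − |zone P∩zone Q| = 113.5 − 71.2609 = 42.24.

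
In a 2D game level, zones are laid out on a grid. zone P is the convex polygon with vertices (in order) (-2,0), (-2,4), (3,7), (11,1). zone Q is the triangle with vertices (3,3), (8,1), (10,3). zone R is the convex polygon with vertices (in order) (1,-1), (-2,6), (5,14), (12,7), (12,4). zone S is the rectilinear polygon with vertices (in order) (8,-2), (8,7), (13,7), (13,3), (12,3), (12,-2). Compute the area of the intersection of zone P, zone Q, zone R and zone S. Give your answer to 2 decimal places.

0.43

The intersection is the polygon with vertices (8.333,3), (8.887,2.585), (8,2.182), (8,3).
By the shoelace formula its area is 0.43.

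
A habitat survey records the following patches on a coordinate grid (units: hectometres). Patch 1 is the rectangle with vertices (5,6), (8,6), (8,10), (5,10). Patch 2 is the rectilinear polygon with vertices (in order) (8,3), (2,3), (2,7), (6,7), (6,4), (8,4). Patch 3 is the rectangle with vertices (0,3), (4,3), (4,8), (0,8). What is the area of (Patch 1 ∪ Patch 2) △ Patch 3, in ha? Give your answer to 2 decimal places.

33.00

|Patch 1 ∪ Patch 2| = 29.
|(Patch 1 ∪ Patch 2) ∩ Patch 3| = 8.
|(Patch 1 ∪ Patch 2) △ Patch 3| = 29 + 20 − 16 = 33.00.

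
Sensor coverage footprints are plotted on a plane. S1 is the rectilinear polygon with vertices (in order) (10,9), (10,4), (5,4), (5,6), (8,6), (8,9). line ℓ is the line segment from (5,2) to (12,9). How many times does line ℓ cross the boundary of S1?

The segment meets the boundary at (10,7), (7,4).

2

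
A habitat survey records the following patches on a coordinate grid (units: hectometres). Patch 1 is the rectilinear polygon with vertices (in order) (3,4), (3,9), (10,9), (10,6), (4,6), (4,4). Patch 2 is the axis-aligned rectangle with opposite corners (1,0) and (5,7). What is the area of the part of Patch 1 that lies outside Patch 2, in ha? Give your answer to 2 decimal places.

|Patch 1| = 23, |Patch 1∩Patch 2| = 4.
|Patch 1 ∖ Patch 2| = |Patch 1| − |Patch 1∩Patch 2| = 23 − 4 = 19.00.

19.00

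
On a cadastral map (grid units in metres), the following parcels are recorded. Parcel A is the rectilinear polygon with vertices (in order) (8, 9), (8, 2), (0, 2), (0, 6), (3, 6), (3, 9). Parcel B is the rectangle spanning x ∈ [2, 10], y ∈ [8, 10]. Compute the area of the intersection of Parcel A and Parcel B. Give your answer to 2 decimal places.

The intersection is the polygon with vertices (8,8), (3,8), (3,9), (8,9).
By the shoelace formula its area is 5.00.

5.00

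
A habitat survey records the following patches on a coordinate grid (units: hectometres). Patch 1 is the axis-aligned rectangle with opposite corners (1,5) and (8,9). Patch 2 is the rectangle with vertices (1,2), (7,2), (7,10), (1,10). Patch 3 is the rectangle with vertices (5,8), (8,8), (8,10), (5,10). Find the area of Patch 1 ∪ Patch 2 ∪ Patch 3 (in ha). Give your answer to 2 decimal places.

53.00

By inclusion–exclusion:
Individual areas: |Patch 1| = 28, |Patch 2| = 48, |Patch 3| = 6.
|Patch 1∩Patch 2|: x∈[1,7], y∈[5,9] → 6·4 = 24.
|Patch 1∩Patch 3|: x∈[5,8], y∈[8,9] → 3·1 = 3.
|Patch 2∩Patch 3|: x∈[5,7], y∈[8,10] → 2·2 = 4.
|Patch 1∩Patch 2∩Patch 3| = 2.
|Patch 1 ∪ Patch 2 ∪ Patch 3| = 82 − 31 + 2 = 53.00.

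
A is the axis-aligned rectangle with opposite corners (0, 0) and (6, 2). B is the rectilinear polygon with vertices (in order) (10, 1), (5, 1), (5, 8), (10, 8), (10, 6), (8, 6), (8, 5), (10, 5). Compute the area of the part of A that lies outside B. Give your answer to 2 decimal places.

11.00

|A| = 12, |A∩B| = 1.
|A ∖ B| = |A| − |A∩B| = 12 − 1 = 11.00.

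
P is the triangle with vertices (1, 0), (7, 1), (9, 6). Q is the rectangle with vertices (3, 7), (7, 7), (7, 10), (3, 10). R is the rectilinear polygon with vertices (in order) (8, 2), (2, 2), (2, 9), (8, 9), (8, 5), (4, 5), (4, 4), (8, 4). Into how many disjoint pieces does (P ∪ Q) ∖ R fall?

3

(P ∪ Q) ∖ R splits into 3 disjoint pieces (area 6.5333, area 1.875, area 4).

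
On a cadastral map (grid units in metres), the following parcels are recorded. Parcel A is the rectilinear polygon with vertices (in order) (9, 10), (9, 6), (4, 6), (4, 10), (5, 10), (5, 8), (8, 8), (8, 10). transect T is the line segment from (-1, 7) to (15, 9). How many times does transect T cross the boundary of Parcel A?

The segment meets the boundary at (9,8.25), (8,8.125), (7,8), (4,7.625).

4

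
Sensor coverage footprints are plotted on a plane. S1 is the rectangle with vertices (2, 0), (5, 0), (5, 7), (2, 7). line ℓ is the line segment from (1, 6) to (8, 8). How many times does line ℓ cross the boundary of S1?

2

The segment meets the boundary at (4.5,7), (2,6.286).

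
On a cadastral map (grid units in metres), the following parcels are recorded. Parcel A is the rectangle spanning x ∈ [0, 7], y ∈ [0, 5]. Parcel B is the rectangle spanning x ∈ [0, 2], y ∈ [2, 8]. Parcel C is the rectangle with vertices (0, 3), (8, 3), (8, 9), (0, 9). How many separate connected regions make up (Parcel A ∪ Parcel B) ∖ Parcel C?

1

(Parcel A ∪ Parcel B) ∖ Parcel C is a single connected region.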